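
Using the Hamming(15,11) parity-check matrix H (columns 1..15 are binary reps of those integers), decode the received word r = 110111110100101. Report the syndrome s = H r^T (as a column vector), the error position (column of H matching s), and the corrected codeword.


s = (0, 0, 1, 1)^T, error position = 3, corrected codeword c = 111111110100101

Compute s = H r^T mod 2 one row at a time:
  s_1 = 1 + 0 + 1 + 0 + 0 + 1 + 0 + 1 = 4 ≡ 0 (mod 2).
  s_2 = 1 + 1 + 1 + 1 + 0 + 1 + 0 + 1 = 6 ≡ 0 (mod 2).
  s_3 = 1 + 0 + 1 + 1 + 1 + 0 + 0 + 1 = 5 ≡ 1 (mod 2).
  s_4 = 1 + 0 + 1 + 1 + 0 + 0 + 1 + 1 = 5 ≡ 1 (mod 2).
s = (0, 0, 1, 1)^T — this equals column 3 of H (binary 0011), so error is at position 3.
Correct: flip bit 3 of r = 110111110100101 to get c = 111111110100101.


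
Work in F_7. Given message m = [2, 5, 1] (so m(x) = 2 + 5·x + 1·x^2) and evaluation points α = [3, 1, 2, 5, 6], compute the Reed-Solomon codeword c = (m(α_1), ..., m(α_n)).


c = [5, 1, 2, 3, 5]

Message polynomial: m(x) = 2 + 5·x + 1·x^2 (mod 7).
For each evaluation point α_i, compute m(α_i) mod 7:
  α_1 = 3: Horner steps 1 → 1 → 5, so m(3) = 5.
  α_2 = 1: Horner steps 1 → 6 → 1, so m(1) = 1.
  α_3 = 2: Horner steps 1 → 0 → 2, so m(2) = 2.
  α_4 = 5: Horner steps 1 → 3 → 3, so m(5) = 3.
  α_5 = 6: Horner steps 1 → 4 → 5, so m(6) = 5.
Codeword c = [5, 1, 2, 3, 5] ∈ F_7^5.


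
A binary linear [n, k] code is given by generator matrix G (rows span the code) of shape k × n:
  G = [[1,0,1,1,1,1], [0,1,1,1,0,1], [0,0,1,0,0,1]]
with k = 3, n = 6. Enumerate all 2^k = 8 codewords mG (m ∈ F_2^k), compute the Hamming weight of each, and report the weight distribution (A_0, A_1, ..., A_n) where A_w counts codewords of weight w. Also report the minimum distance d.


Weight distribution: A_0 = 1, A_2 = 2, A_3 = 2, A_4 = 1, A_5 = 2. Minimum distance d = 2.

Enumerate all 2^3 = 8 messages m ∈ F_2^3.
For each, compute codeword c = mG in F_2^6, then tally its weight.
  m = 000 → c = 000000, weight = 0.
  m = 100 → c = 101111, weight = 5.
  m = 010 → c = 011101, weight = 4.
  m = 110 → c = 110010, weight = 3.
  m = 001 → c = 001001, weight = 2.
  m = 101 → c = 100110, weight = 3.
  m = 011 → c = 010100, weight = 2.
  m = 111 → c = 111011, weight = 5.
Tally weights:
  weight 0: 1 codewords.
  weight 2: 2 codewords.
  weight 3: 2 codewords.
  weight 4: 1 codewords.
  weight 5: 2 codewords.
Minimum distance d = smallest w > 0 with A_w > 0 = 2.
Sanity: Σ A_w = 8 = 2^3 = 8 ✓.


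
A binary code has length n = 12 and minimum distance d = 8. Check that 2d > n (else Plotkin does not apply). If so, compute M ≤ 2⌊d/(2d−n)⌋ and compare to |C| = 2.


Plotkin bound M ≤ 4; given |C| = 2 ≤ bound (satisfied).

Check applicability: 2d = 16, n = 12.
2d − n = 4 > 0, so Plotkin applies.
Compute d/(2d−n) = 8/4 ≈ 2.0000.
⌊d/(2d−n)⌋ = 2.
Plotkin bound: M ≤ 2·2 = 4.
Given |C| = 2, check: satisfied.
This |C| is below the Plotkin bound.


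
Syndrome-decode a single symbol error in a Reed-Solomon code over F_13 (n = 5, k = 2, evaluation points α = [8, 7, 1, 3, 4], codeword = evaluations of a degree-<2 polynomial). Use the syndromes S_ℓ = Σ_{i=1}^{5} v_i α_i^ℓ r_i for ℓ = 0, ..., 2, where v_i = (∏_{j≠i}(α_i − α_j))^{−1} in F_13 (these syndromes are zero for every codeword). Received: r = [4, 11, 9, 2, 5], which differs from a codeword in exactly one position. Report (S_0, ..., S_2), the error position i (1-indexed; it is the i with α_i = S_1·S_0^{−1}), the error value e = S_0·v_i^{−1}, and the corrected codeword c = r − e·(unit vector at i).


S = (6, 3, 8), error at position 2, error magnitude e = 10, c = [4, 1, 9, 2, 5].

Step 1: column multipliers v_i = (∏_{j≠i}(α_i − α_j))^{−1} mod 13.
  i = 1 (α = 8): (8−7)(8−1)(8−3)(8−4) = 1·7·5·4 = 140 ≡ 10, so v_1 = 10^{−1} = 4 (mod 13).
  i = 2 (α = 7): (7−8)(7−1)(7−3)(7−4) = (−1)·6·4·3 = −72 ≡ 6, so v_2 = 6^{−1} = 11 (mod 13).
  i = 3 (α = 1): (1−8)(1−7)(1−3)(1−4) = (−7)·(−6)·(−2)·(−3) = 252 ≡ 5, so v_3 = 5^{−1} = 8 (mod 13).
  i = 4 (α = 3): (3−8)(3−7)(3−1)(3−4) = (−5)·(−4)·2·(−1) = −40 ≡ 12, so v_4 = 12^{−1} = 12 (mod 13).
  i = 5 (α = 4): (4−8)(4−7)(4−1)(4−3) = (−4)·(−3)·3·1 = 36 ≡ 10, so v_5 = 10^{−1} = 4 (mod 13).
  v = [4, 11, 8, 12, 4].
Step 2: syndromes of r = [4, 11, 9, 2, 5] (all sums mod 13).
  S_0 = Σ v_i r_i = 4·4 + 11·11 + 8·9 + 12·2 + 4·5 = 253 ≡ 6.
  S_1 = Σ v_i α_i r_i = 4·8·4 + 11·7·11 + 8·1·9 + 12·3·2 + 4·4·5 = 1199 ≡ 3.
  α_i^2 mod 13 = [12, 10, 1, 9, 3].
  S_2 = Σ v_i α_i^2 r_i = 4·12·4 + 11·10·11 + 8·1·9 + 12·9·2 + 4·3·5 = 1750 ≡ 8.
  S = (6, 3, 8) ≠ 0, so r is not a codeword (an error is present).
Step 3: locate the error. For a single error e at position i, S_ℓ = v_i·e·α_i^ℓ, so α_err = S_1/S_0.
  S_0^{−1} = 6^{−1} = 11 (mod 13), so α_err = 3·11 = 33 ≡ 7 = α_2. Error position i = 2.
  Consistency check: S_2/S_1 = 8·9 = 72 ≡ 7 = α_err ✓ (single-error assumption holds).
Step 4: error magnitude e = S_0/v_2 = S_0·∏_{j≠2}(α_2 − α_j) = 6·6 = 36 ≡ 10 (mod 13).
Step 5: correct position 2: c_2 = r_2 − e = 11 − 10 ≡ 1 (mod 13). Hence c = [4, 1, 9, 2, 5].
  Check: interpolating c through the α_i gives m(x) = 6 + 3·x (degree < 2) with m(α_i) = c_i for every i, so c is indeed a codeword.


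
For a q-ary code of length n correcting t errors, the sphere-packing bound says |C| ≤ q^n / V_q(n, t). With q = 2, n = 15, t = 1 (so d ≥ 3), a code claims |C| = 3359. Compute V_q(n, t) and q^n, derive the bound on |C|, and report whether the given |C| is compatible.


V_q(n, t) = 16, q^n = 32768, Hamming bound = 2048, |C| = 3359 > bound (violated).

Step 1: Compute V_q(n, t) = Σ_{j=0}^1 C(n, j) (q−1)^j.
  j = 0: C(15,0)·(1)^0 = 1·1 = 1.
  j = 1: C(15,1)·(1)^1 = 15·1 = 15.
  V_q(n, t) = 1 + 15 = 16.
Step 2: q^n = 2^15 = 32768.
Step 3: Hamming bound ⌊q^n / V_q(n,t)⌋ = ⌊32768/16⌋ = 2048.
Step 4: Compare |C| = 3359 to 2048: violated.
The claimed |C| lies above the Hamming bound, so no 2-ary code of length 15 with d ≥ 3 can have 3359 codewords.


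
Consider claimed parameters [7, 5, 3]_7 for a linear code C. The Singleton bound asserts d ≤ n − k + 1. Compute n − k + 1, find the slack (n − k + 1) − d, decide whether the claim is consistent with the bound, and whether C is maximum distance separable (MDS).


Singleton RHS = n − k + 1 = 3, slack = 0, bound satisfied, MDS.

Singleton bound: d ≤ n − k + 1.
Here n = 7, k = 5, so n − k + 1 = 3.
Given d = 3, check d ≤ 3: YES.
Slack = (n − k + 1) − d = 0.
The code is MDS (slack = 0).
Description: the claimed parameters are [7, 5, 3]_7; such a code would be MDS (meets Singleton bound).


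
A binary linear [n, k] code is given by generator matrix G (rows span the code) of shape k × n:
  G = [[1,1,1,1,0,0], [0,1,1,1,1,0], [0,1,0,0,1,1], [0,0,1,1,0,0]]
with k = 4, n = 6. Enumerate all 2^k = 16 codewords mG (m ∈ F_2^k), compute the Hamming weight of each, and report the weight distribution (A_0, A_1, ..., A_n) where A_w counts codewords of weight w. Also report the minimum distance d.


Weight distribution: A_0 = 1, A_1 = 1, A_2 = 4, A_3 = 4, A_4 = 3, A_5 = 3. Minimum distance d = 1.

Enumerate all 2^4 = 16 messages m ∈ F_2^4.
For each, compute codeword c = mG in F_2^6, then tally its weight.
  m = 0000 → c = 000000, weight = 0.
  m = 1000 → c = 111100, weight = 4.
  m = 0100 → c = 011110, weight = 4.
  m = 1100 → c = 100010, weight = 2.
  m = 0010 → c = 010011, weight = 3.
  m = 1010 → c = 101111, weight = 5.
  m = 0110 → c = 001101, weight = 3.
  m = 1110 → c = 110001, weight = 3.
  m = 0001 → c = 001100, weight = 2.
  m = 1001 → c = 110000, weight = 2.
  m = 0101 → c = 010010, weight = 2.
  m = 1101 → c = 101110, weight = 4.
  m = 0011 → c = 011111, weight = 5.
  m = 1011 → c = 100011, weight = 3.
  m = 0111 → c = 000001, weight = 1.
  m = 1111 → c = 111101, weight = 5.
Tally weights:
  weight 0: 1 codewords.
  weight 1: 1 codewords.
  weight 2: 4 codewords.
  weight 3: 4 codewords.
  weight 4: 3 codewords.
  weight 5: 3 codewords.
Minimum distance d = smallest w > 0 with A_w > 0 = 1.
Sanity: Σ A_w = 16 = 2^4 = 16 ✓.


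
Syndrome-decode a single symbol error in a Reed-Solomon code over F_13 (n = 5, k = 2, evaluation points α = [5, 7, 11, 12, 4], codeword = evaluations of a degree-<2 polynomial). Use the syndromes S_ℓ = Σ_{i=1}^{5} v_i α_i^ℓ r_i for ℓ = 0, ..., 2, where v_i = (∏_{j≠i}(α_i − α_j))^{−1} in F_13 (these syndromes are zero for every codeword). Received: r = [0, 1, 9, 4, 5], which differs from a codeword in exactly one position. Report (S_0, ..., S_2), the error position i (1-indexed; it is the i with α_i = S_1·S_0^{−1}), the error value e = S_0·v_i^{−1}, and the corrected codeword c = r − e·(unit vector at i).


S = (8, 4, 2), error at position 2, error magnitude e = 11, c = [0, 3, 9, 4, 5].

Step 1: column multipliers v_i = (∏_{j≠i}(α_i − α_j))^{−1} mod 13.
  i = 1 (α = 5): (5−7)(5−11)(5−12)(5−4) = (−2)·(−6)·(−7)·1 = −84 ≡ 7, so v_1 = 7^{−1} = 2 (mod 13).
  i = 2 (α = 7): (7−5)(7−11)(7−12)(7−4) = 2·(−4)·(−5)·3 = 120 ≡ 3, so v_2 = 3^{−1} = 9 (mod 13).
  i = 3 (α = 11): (11−5)(11−7)(11−12)(11−4) = 6·4·(−1)·7 = −168 ≡ 1, so v_3 = 1^{−1} = 1 (mod 13).
  i = 4 (α = 12): (12−5)(12−7)(12−11)(12−4) = 7·5·1·8 = 280 ≡ 7, so v_4 = 7^{−1} = 2 (mod 13).
  i = 5 (α = 4): (4−5)(4−7)(4−11)(4−12) = (−1)·(−3)·(−7)·(−8) = 168 ≡ 12, so v_5 = 12^{−1} = 12 (mod 13).
  v = [2, 9, 1, 2, 12].
Step 2: syndromes of r = [0, 1, 9, 4, 5] (all sums mod 13).
  S_0 = Σ v_i r_i = 2·0 + 9·1 + 1·9 + 2·4 + 12·5 = 86 ≡ 8.
  S_1 = Σ v_i α_i r_i = 2·5·0 + 9·7·1 + 1·11·9 + 2·12·4 + 12·4·5 = 498 ≡ 4.
  α_i^2 mod 13 = [12, 10, 4, 1, 3].
  S_2 = Σ v_i α_i^2 r_i = 2·12·0 + 9·10·1 + 1·4·9 + 2·1·4 + 12·3·5 = 314 ≡ 2.
  S = (8, 4, 2) ≠ 0, so r is not a codeword (an error is present).
Step 3: locate the error. For a single error e at position i, S_ℓ = v_i·e·α_i^ℓ, so α_err = S_1/S_0.
  S_0^{−1} = 8^{−1} = 5 (mod 13), so α_err = 4·5 = 20 ≡ 7 = α_2. Error position i = 2.
  Consistency check: S_2/S_1 = 2·10 = 20 ≡ 7 = α_err ✓ (single-error assumption holds).
Step 4: error magnitude e = S_0/v_2 = S_0·∏_{j≠2}(α_2 − α_j) = 8·3 = 24 ≡ 11 (mod 13).
Step 5: correct position 2: c_2 = r_2 − e = 1 − 11 ≡ 3 (mod 13). Hence c = [0, 3, 9, 4, 5].
  Check: interpolating c through the α_i gives m(x) = 12 + 8·x (degree < 2) with m(α_i) = c_i for every i, so c is indeed a codeword.


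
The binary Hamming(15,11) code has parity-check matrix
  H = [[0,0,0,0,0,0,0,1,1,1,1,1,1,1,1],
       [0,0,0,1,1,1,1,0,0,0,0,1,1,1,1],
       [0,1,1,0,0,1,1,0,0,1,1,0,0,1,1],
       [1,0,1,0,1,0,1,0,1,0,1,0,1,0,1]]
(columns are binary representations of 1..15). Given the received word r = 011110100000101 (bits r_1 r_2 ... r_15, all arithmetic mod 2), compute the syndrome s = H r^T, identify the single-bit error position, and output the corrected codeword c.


s = (0, 1, 0, 1)^T, error position = 5, corrected codeword c = 011100100000101

Compute s = H r^T mod 2 one row at a time:
  s_1 = 0 + 0 + 0 + 0 + 0 + 1 + 0 + 1 = 2 ≡ 0 (mod 2).
  s_2 = 1 + 1 + 0 + 1 + 0 + 1 + 0 + 1 = 5 ≡ 1 (mod 2).
  s_3 = 1 + 1 + 0 + 1 + 0 + 0 + 0 + 1 = 4 ≡ 0 (mod 2).
  s_4 = 0 + 1 + 1 + 1 + 0 + 0 + 1 + 1 = 5 ≡ 1 (mod 2).
s = (0, 1, 0, 1)^T — this equals column 5 of H (binary 0101), so error is at position 5.
Correct: flip bit 5 of r = 011110100000101 to get c = 011100100000101.


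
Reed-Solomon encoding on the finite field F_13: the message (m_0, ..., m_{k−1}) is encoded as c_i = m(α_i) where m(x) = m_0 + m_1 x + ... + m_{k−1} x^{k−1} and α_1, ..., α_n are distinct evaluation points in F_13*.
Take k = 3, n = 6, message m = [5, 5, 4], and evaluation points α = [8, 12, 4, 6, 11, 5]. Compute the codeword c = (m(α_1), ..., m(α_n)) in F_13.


c = [2, 4, 11, 10, 11, 0]

Message polynomial: m(x) = 5 + 5·x + 4·x^2 (mod 13).
For each evaluation point α_i, compute m(α_i) mod 13:
  α_1 = 8: Horner steps 4 → 11 → 2, so m(8) = 2.
  α_2 = 12: Horner steps 4 → 1 → 4, so m(12) = 4.
  α_3 = 4: Horner steps 4 → 8 → 11, so m(4) = 11.
  α_4 = 6: Horner steps 4 → 3 → 10, so m(6) = 10.
  α_5 = 11: Horner steps 4 → 10 → 11, so m(11) = 11.
  α_6 = 5: Horner steps 4 → 12 → 0, so m(5) = 0.
Codeword c = [2, 4, 11, 10, 11, 0] ∈ F_13^6.


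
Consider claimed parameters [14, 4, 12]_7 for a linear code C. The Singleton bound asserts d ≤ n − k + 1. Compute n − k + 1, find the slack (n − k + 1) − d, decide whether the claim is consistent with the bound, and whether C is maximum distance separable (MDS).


Singleton RHS = n − k + 1 = 11, slack = -1, bound violated (no such code; not MDS).

Singleton bound: d ≤ n − k + 1.
Here n = 14, k = 4, so n − k + 1 = 11.
Given d = 12, check d ≤ 11: NO.
Slack = (n − k + 1) − d = -1.
The slack is negative: d = 12 exceeds n − k + 1 = 11 by 1, so the Singleton bound is violated and no linear [14, 4, 12]_7 code can exist. In particular it is not MDS (MDS requires d = n − k + 1 exactly).
Description: the claimed parameters are [14, 4, 12]_7; such a code would be impossible (violates the Singleton bound).


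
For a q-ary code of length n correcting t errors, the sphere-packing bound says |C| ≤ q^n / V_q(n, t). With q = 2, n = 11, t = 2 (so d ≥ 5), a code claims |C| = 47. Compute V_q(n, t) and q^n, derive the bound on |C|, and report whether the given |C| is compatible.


V_q(n, t) = 67, q^n = 2048, Hamming bound = 30, |C| = 47 > bound (violated).

Step 1: Compute V_q(n, t) = Σ_{j=0}^2 C(n, j) (q−1)^j.
  j = 0: C(11,0)·(1)^0 = 1·1 = 1.
  j = 1: C(11,1)·(1)^1 = 11·1 = 11.
  j = 2: C(11,2)·(1)^2 = 55·1 = 55.
  V_q(n, t) = 1 + 11 + 55 = 67.
Step 2: q^n = 2^11 = 2048.
Step 3: Hamming bound ⌊q^n / V_q(n,t)⌋ = ⌊2048/67⌋ = 30.
Step 4: Compare |C| = 47 to 30: violated.
The claimed |C| lies above the Hamming bound, so no 2-ary code of length 11 with d ≥ 5 can have 47 codewords.


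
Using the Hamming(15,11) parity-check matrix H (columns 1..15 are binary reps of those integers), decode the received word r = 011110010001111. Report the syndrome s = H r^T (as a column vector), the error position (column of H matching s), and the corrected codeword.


s = (1, 0, 0, 0)^T, error position = 8, corrected codeword c = 011110000001111

Compute s = H r^T mod 2 one row at a time:
  s_1 = 1 + 0 + 0 + 0 + 1 + 1 + 1 + 1 = 5 ≡ 1 (mod 2).
  s_2 = 1 + 1 + 0 + 0 + 1 + 1 + 1 + 1 = 6 ≡ 0 (mod 2).
  s_3 = 1 + 1 + 0 + 0 + 0 + 0 + 1 + 1 = 4 ≡ 0 (mod 2).
  s_4 = 0 + 1 + 1 + 0 + 0 + 0 + 1 + 1 = 4 ≡ 0 (mod 2).
s = (1, 0, 0, 0)^T — this equals column 8 of H (binary 1000), so error is at position 8.
Correct: flip bit 8 of r = 011110010001111 to get c = 011110000001111.


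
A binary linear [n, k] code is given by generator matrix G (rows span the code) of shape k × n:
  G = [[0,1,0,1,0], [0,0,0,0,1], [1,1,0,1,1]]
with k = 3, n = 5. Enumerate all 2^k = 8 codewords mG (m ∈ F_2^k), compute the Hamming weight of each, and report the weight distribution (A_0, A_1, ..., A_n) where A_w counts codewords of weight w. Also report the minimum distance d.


Weight distribution: A_0 = 1, A_1 = 2, A_2 = 2, A_3 = 2, A_4 = 1. Minimum distance d = 1.

Enumerate all 2^3 = 8 messages m ∈ F_2^3.
For each, compute codeword c = mG in F_2^5, then tally its weight.
  m = 000 → c = 00000, weight = 0.
  m = 100 → c = 01010, weight = 2.
  m = 010 → c = 00001, weight = 1.
  m = 110 → c = 01011, weight = 3.
  m = 001 → c = 11011, weight = 4.
  m = 101 → c = 10001, weight = 2.
  m = 011 → c = 11010, weight = 3.
  m = 111 → c = 10000, weight = 1.
Tally weights:
  weight 0: 1 codewords.
  weight 1: 2 codewords.
  weight 2: 2 codewords.
  weight 3: 2 codewords.
  weight 4: 1 codewords.
Minimum distance d = smallest w > 0 with A_w > 0 = 1.
Sanity: Σ A_w = 8 = 2^3 = 8 ✓.


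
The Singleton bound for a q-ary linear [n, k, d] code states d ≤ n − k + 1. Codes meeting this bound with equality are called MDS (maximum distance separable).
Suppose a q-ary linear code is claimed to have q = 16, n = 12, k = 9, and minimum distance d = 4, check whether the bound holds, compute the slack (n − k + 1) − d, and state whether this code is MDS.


Singleton RHS = n − k + 1 = 4, slack = 0, bound satisfied, MDS.

Singleton bound: d ≤ n − k + 1.
Here n = 12, k = 9, so n − k + 1 = 4.
Given d = 4, check d ≤ 4: YES.
Slack = (n − k + 1) − d = 0.
The code is MDS (slack = 0).
Description: the claimed parameters are [12, 9, 4]_16; such a code would be MDS (meets Singleton bound).


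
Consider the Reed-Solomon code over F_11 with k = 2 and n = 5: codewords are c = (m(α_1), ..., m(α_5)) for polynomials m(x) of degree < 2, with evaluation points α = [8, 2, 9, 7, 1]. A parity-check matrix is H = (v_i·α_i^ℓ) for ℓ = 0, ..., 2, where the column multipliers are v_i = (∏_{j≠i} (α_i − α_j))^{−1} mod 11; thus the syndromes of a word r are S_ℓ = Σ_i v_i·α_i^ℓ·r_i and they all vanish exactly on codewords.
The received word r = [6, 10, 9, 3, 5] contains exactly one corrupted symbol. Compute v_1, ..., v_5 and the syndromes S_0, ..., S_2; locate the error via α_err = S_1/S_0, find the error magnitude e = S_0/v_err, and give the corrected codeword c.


S = (7, 7, 7), error at position 5, error magnitude e = 9, c = [6, 10, 9, 3, 7].

Step 1: column multipliers v_i = (∏_{j≠i}(α_i − α_j))^{−1} mod 11.
  i = 1 (α = 8): (8−2)(8−9)(8−7)(8−1) = 6·(−1)·1·7 = −42 ≡ 2, so v_1 = 2^{−1} = 6 (mod 11).
  i = 2 (α = 2): (2−8)(2−9)(2−7)(2−1) = (−6)·(−7)·(−5)·1 = −210 ≡ 10, so v_2 = 10^{−1} = 10 (mod 11).
  i = 3 (α = 9): (9−8)(9−2)(9−7)(9−1) = 1·7·2·8 = 112 ≡ 2, so v_3 = 2^{−1} = 6 (mod 11).
  i = 4 (α = 7): (7−8)(7−2)(7−9)(7−1) = (−1)·5·(−2)·6 = 60 ≡ 5, so v_4 = 5^{−1} = 9 (mod 11).
  i = 5 (α = 1): (1−8)(1−2)(1−9)(1−7) = (−7)·(−1)·(−8)·(−6) = 336 ≡ 6, so v_5 = 6^{−1} = 2 (mod 11).
  v = [6, 10, 6, 9, 2].
Step 2: syndromes of r = [6, 10, 9, 3, 5] (all sums mod 11).
  S_0 = Σ v_i r_i = 6·6 + 10·10 + 6·9 + 9·3 + 2·5 = 227 ≡ 7.
  S_1 = Σ v_i α_i r_i = 6·8·6 + 10·2·10 + 6·9·9 + 9·7·3 + 2·1·5 = 1173 ≡ 7.
  α_i^2 mod 11 = [9, 4, 4, 5, 1].
  S_2 = Σ v_i α_i^2 r_i = 6·9·6 + 10·4·10 + 6·4·9 + 9·5·3 + 2·1·5 = 1085 ≡ 7.
  S = (7, 7, 7) ≠ 0, so r is not a codeword (an error is present).
Step 3: locate the error. For a single error e at position i, S_ℓ = v_i·e·α_i^ℓ, so α_err = S_1/S_0.
  S_0^{−1} = 7^{−1} = 8 (mod 11), so α_err = 7·8 = 56 ≡ 1 = α_5. Error position i = 5.
  Consistency check: S_2/S_1 = 7·8 = 56 ≡ 1 = α_err ✓ (single-error assumption holds).
Step 4: error magnitude e = S_0/v_5 = S_0·∏_{j≠5}(α_5 − α_j) = 7·6 = 42 ≡ 9 (mod 11).
Step 5: correct position 5: c_5 = r_5 − e = 5 − 9 ≡ 7 (mod 11). Hence c = [6, 10, 9, 3, 7].
  Check: interpolating c through the α_i gives m(x) = 4 + 3·x (degree < 2) with m(α_i) = c_i for every i, so c is indeed a codeword.


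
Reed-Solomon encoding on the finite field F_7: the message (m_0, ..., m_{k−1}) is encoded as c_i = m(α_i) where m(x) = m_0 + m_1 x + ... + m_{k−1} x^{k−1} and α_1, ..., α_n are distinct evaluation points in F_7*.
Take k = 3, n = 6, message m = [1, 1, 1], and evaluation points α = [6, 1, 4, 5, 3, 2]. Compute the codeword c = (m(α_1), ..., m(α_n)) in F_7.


c = [1, 3, 0, 3, 6, 0]

Message polynomial: m(x) = 1 + 1·x + 1·x^2 (mod 7).
For each evaluation point α_i, compute m(α_i) mod 7:
  α_1 = 6: Horner steps 1 → 0 → 1, so m(6) = 1.
  α_2 = 1: Horner steps 1 → 2 → 3, so m(1) = 3.
  α_3 = 4: Horner steps 1 → 5 → 0, so m(4) = 0.
  α_4 = 5: Horner steps 1 → 6 → 3, so m(5) = 3.
  α_5 = 3: Horner steps 1 → 4 → 6, so m(3) = 6.
  α_6 = 2: Horner steps 1 → 3 → 0, so m(2) = 0.
Codeword c = [1, 3, 0, 3, 6, 0] ∈ F_7^6.


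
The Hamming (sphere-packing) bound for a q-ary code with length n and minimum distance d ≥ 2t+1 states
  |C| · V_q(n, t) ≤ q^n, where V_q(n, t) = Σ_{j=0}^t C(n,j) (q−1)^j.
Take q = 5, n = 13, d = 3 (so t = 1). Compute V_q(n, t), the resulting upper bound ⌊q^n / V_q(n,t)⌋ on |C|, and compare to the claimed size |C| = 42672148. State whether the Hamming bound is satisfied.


V_q(n, t) = 53, q^n = 1220703125, Hamming bound = 23032134, |C| = 42672148 > bound (violated).

Step 1: Compute V_q(n, t) = Σ_{j=0}^1 C(n, j) (q−1)^j.
  j = 0: C(13,0)·(4)^0 = 1·1 = 1.
  j = 1: C(13,1)·(4)^1 = 13·4 = 52.
  V_q(n, t) = 1 + 52 = 53.
Step 2: q^n = 5^13 = 1220703125.
Step 3: Hamming bound ⌊q^n / V_q(n,t)⌋ = ⌊1220703125/53⌋ = 23032134.
Step 4: Compare |C| = 42672148 to 23032134: violated.
The claimed |C| lies above the Hamming bound, so no 5-ary code of length 13 with d ≥ 3 can have 42672148 codewords.


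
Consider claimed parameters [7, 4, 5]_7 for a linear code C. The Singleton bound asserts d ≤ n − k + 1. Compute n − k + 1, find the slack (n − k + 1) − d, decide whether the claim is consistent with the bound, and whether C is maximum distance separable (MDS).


Singleton RHS = n − k + 1 = 4, slack = -1, bound violated (no such code; not MDS).

Singleton bound: d ≤ n − k + 1.
Here n = 7, k = 4, so n − k + 1 = 4.
Given d = 5, check d ≤ 4: NO.
Slack = (n − k + 1) − d = -1.
The slack is negative: d = 5 exceeds n − k + 1 = 4 by 1, so the Singleton bound is violated and no linear [7, 4, 5]_7 code can exist. In particular it is not MDS (MDS requires d = n − k + 1 exactly).
Description: the claimed parameters are [7, 4, 5]_7; such a code would be impossible (violates the Singleton bound).


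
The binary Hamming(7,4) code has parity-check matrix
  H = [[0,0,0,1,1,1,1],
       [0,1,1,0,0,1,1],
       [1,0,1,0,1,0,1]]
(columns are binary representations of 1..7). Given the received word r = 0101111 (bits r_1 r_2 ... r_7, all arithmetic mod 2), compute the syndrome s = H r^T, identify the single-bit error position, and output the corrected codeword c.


s = (0, 1, 0)^T, error position = 2, corrected codeword c = 0001111

Compute s = H r^T mod 2 one row at a time:
  s_1 = 1 + 1 + 1 + 1 = 4 ≡ 0 (mod 2).
  s_2 = 1 + 0 + 1 + 1 = 3 ≡ 1 (mod 2).
  s_3 = 0 + 0 + 1 + 1 = 2 ≡ 0 (mod 2).
s = (0, 1, 0)^T — this equals column 2 of H (binary 010), so error is at position 2.
Correct: flip bit 2 of r = 0101111 to get c = 0001111.


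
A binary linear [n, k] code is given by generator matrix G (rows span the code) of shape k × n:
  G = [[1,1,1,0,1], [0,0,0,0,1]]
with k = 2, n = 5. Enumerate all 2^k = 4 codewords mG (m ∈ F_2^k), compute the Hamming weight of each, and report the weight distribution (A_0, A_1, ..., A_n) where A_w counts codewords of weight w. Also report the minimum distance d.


Weight distribution: A_0 = 1, A_1 = 1, A_3 = 1, A_4 = 1. Minimum distance d = 1.

Enumerate all 2^2 = 4 messages m ∈ F_2^2.
For each, compute codeword c = mG in F_2^5, then tally its weight.
  m = 00 → c = 00000, weight = 0.
  m = 10 → c = 11101, weight = 4.
  m = 01 → c = 00001, weight = 1.
  m = 11 → c = 11100, weight = 3.
Tally weights:
  weight 0: 1 codewords.
  weight 1: 1 codewords.
  weight 3: 1 codewords.
  weight 4: 1 codewords.
Minimum distance d = smallest w > 0 with A_w > 0 = 1.
Sanity: Σ A_w = 4 = 2^2 = 4 ✓.


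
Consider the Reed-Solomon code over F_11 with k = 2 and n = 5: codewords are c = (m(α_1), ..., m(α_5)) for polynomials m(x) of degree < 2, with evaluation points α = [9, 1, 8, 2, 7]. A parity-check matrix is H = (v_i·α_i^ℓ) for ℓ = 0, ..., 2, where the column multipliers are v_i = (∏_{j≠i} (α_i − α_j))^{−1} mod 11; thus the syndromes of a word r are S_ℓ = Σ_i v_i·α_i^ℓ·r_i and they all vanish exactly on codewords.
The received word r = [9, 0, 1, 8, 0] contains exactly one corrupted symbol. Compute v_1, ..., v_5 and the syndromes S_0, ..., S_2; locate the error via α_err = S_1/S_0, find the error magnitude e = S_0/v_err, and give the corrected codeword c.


S = (8, 1, 7), error at position 5, error magnitude e = 7, c = [9, 0, 1, 8, 4].

Step 1: column multipliers v_i = (∏_{j≠i}(α_i − α_j))^{−1} mod 11.
  i = 1 (α = 9): (9−1)(9−8)(9−2)(9−7) = 8·1·7·2 = 112 ≡ 2, so v_1 = 2^{−1} = 6 (mod 11).
  i = 2 (α = 1): (1−9)(1−8)(1−2)(1−7) = (−8)·(−7)·(−1)·(−6) = 336 ≡ 6, so v_2 = 6^{−1} = 2 (mod 11).
  i = 3 (α = 8): (8−9)(8−1)(8−2)(8−7) = (−1)·7·6·1 = −42 ≡ 2, so v_3 = 2^{−1} = 6 (mod 11).
  i = 4 (α = 2): (2−9)(2−1)(2−8)(2−7) = (−7)·1·(−6)·(−5) = −210 ≡ 10, so v_4 = 10^{−1} = 10 (mod 11).
  i = 5 (α = 7): (7−9)(7−1)(7−8)(7−2) = (−2)·6·(−1)·5 = 60 ≡ 5, so v_5 = 5^{−1} = 9 (mod 11).
  v = [6, 2, 6, 10, 9].
Step 2: syndromes of r = [9, 0, 1, 8, 0] (all sums mod 11).
  S_0 = Σ v_i r_i = 6·9 + 2·0 + 6·1 + 10·8 + 9·0 = 140 ≡ 8.
  S_1 = Σ v_i α_i r_i = 6·9·9 + 2·1·0 + 6·8·1 + 10·2·8 + 9·7·0 = 694 ≡ 1.
  α_i^2 mod 11 = [4, 1, 9, 4, 5].
  S_2 = Σ v_i α_i^2 r_i = 6·4·9 + 2·1·0 + 6·9·1 + 10·4·8 + 9·5·0 = 590 ≡ 7.
  S = (8, 1, 7) ≠ 0, so r is not a codeword (an error is present).
Step 3: locate the error. For a single error e at position i, S_ℓ = v_i·e·α_i^ℓ, so α_err = S_1/S_0.
  S_0^{−1} = 8^{−1} = 7 (mod 11), so α_err = 1·7 = 7 ≡ 7 = α_5. Error position i = 5.
  Consistency check: S_2/S_1 = 7·1 = 7 ≡ 7 = α_err ✓ (single-error assumption holds).
Step 4: error magnitude e = S_0/v_5 = S_0·∏_{j≠5}(α_5 − α_j) = 8·5 = 40 ≡ 7 (mod 11).
Step 5: correct position 5: c_5 = r_5 − e = 0 − 7 ≡ 4 (mod 11). Hence c = [9, 0, 1, 8, 4].
  Check: interpolating c through the α_i gives m(x) = 3 + 8·x (degree < 2) with m(α_i) = c_i for every i, so c is indeed a codeword.


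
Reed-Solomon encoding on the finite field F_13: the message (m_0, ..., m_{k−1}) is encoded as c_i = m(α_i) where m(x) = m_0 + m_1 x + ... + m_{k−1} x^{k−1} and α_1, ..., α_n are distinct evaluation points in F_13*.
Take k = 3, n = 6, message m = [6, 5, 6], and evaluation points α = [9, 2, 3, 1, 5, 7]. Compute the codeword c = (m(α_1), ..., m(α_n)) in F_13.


c = [4, 1, 10, 4, 12, 10]

Message polynomial: m(x) = 6 + 5·x + 6·x^2 (mod 13).
For each evaluation point α_i, compute m(α_i) mod 13:
  α_1 = 9: Horner steps 6 → 7 → 4, so m(9) = 4.
  α_2 = 2: Horner steps 6 → 4 → 1, so m(2) = 1.
  α_3 = 3: Horner steps 6 → 10 → 10, so m(3) = 10.
  α_4 = 1: Horner steps 6 → 11 → 4, so m(1) = 4.
  α_5 = 5: Horner steps 6 → 9 → 12, so m(5) = 12.
  α_6 = 7: Horner steps 6 → 8 → 10, so m(7) = 10.
Codeword c = [4, 1, 10, 4, 12, 10] ∈ F_13^6.


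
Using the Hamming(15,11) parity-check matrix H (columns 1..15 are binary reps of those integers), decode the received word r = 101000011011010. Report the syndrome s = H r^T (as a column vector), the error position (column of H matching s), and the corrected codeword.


s = (1, 0, 1, 0)^T, error position = 10, corrected codeword c = 101000011111010

Compute s = H r^T mod 2 one row at a time:
  s_1 = 1 + 1 + 0 + 1 + 1 + 0 + 1 + 0 = 5 ≡ 1 (mod 2).
  s_2 = 0 + 0 + 0 + 0 + 1 + 0 + 1 + 0 = 2 ≡ 0 (mod 2).
  s_3 = 0 + 1 + 0 + 0 + 0 + 1 + 1 + 0 = 3 ≡ 1 (mod 2).
  s_4 = 1 + 1 + 0 + 0 + 1 + 1 + 0 + 0 = 4 ≡ 0 (mod 2).
s = (1, 0, 1, 0)^T — this equals column 10 of H (binary 1010), so error is at position 10.
Correct: flip bit 10 of r = 101000011011010 to get c = 101000011111010.


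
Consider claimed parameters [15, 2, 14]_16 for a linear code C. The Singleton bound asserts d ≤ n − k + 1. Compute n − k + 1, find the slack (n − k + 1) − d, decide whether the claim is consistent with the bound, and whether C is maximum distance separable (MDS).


Singleton RHS = n − k + 1 = 14, slack = 0, bound satisfied, MDS.

Singleton bound: d ≤ n − k + 1.
Here n = 15, k = 2, so n − k + 1 = 14.
Given d = 14, check d ≤ 14: YES.
Slack = (n − k + 1) − d = 0.
The code is MDS (slack = 0).
Description: the claimed parameters are [15, 2, 14]_16; such a code would be MDS (meets Singleton bound).


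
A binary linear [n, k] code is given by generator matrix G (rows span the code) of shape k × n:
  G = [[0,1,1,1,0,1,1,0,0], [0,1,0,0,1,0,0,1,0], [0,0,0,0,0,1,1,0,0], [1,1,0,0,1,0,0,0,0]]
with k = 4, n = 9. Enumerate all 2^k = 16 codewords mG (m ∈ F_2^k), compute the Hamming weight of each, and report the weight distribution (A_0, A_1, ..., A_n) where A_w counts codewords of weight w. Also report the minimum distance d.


Weight distribution: A_0 = 1, A_2 = 2, A_3 = 3, A_4 = 3, A_5 = 4, A_6 = 2, A_7 = 1. Minimum distance d = 2.

Enumerate all 2^4 = 16 messages m ∈ F_2^4.
For each, compute codeword c = mG in F_2^9, then tally its weight.
  m = 0000 → c = 000000000, weight = 0.
  m = 1000 → c = 011101100, weight = 5.
  m = 0100 → c = 010010010, weight = 3.
  m = 1100 → c = 001111110, weight = 6.
  m = 0010 → c = 000001100, weight = 2.
  m = 1010 → c = 011100000, weight = 3.
  m = 0110 → c = 010011110, weight = 5.
  m = 1110 → c = 001110010, weight = 4.
  m = 0001 → c = 110010000, weight = 3.
  m = 1001 → c = 101111100, weight = 6.
  m = 0101 → c = 100000010, weight = 2.
  m = 1101 → c = 111101110, weight = 7.
  m = 0011 → c = 110011100, weight = 5.
  m = 1011 → c = 101110000, weight = 4.
  m = 0111 → c = 100001110, weight = 4.
  m = 1111 → c = 111100010, weight = 5.
Tally weights:
  weight 0: 1 codewords.
  weight 2: 2 codewords.
  weight 3: 3 codewords.
  weight 4: 3 codewords.
  weight 5: 4 codewords.
  weight 6: 2 codewords.
  weight 7: 1 codewords.
Minimum distance d = smallest w > 0 with A_w > 0 = 2.
Sanity: Σ A_w = 16 = 2^4 = 16 ✓.


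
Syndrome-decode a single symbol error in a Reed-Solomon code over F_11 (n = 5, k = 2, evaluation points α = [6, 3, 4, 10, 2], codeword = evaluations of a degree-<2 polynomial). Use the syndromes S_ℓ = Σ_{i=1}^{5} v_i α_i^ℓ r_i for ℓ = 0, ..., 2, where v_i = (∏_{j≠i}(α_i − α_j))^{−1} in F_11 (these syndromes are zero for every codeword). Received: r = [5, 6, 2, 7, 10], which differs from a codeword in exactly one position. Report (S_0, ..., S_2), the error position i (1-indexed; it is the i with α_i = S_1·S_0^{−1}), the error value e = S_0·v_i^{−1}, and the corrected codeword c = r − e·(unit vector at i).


S = (9, 2, 9), error at position 4, error magnitude e = 7, c = [5, 6, 2, 0, 10].

Step 1: column multipliers v_i = (∏_{j≠i}(α_i − α_j))^{−1} mod 11.
  i = 1 (α = 6): (6−3)(6−4)(6−10)(6−2) = 3·2·(−4)·4 = −96 ≡ 3, so v_1 = 3^{−1} = 4 (mod 11).
  i = 2 (α = 3): (3−6)(3−4)(3−10)(3−2) = (−3)·(−1)·(−7)·1 = −21 ≡ 1, so v_2 = 1^{−1} = 1 (mod 11).
  i = 3 (α = 4): (4−6)(4−3)(4−10)(4−2) = (−2)·1·(−6)·2 = 24 ≡ 2, so v_3 = 2^{−1} = 6 (mod 11).
  i = 4 (α = 10): (10−6)(10−3)(10−4)(10−2) = 4·7·6·8 = 1344 ≡ 2, so v_4 = 2^{−1} = 6 (mod 11).
  i = 5 (α = 2): (2−6)(2−3)(2−4)(2−10) = (−4)·(−1)·(−2)·(−8) = 64 ≡ 9, so v_5 = 9^{−1} = 5 (mod 11).
  v = [4, 1, 6, 6, 5].
Step 2: syndromes of r = [5, 6, 2, 7, 10] (all sums mod 11).
  S_0 = Σ v_i r_i = 4·5 + 1·6 + 6·2 + 6·7 + 5·10 = 130 ≡ 9.
  S_1 = Σ v_i α_i r_i = 4·6·5 + 1·3·6 + 6·4·2 + 6·10·7 + 5·2·10 = 706 ≡ 2.
  α_i^2 mod 11 = [3, 9, 5, 1, 4].
  S_2 = Σ v_i α_i^2 r_i = 4·3·5 + 1·9·6 + 6·5·2 + 6·1·7 + 5·4·10 = 416 ≡ 9.
  S = (9, 2, 9) ≠ 0, so r is not a codeword (an error is present).
Step 3: locate the error. For a single error e at position i, S_ℓ = v_i·e·α_i^ℓ, so α_err = S_1/S_0.
  S_0^{−1} = 9^{−1} = 5 (mod 11), so α_err = 2·5 = 10 ≡ 10 = α_4. Error position i = 4.
  Consistency check: S_2/S_1 = 9·6 = 54 ≡ 10 = α_err ✓ (single-error assumption holds).
Step 4: error magnitude e = S_0/v_4 = S_0·∏_{j≠4}(α_4 − α_j) = 9·2 = 18 ≡ 7 (mod 11).
Step 5: correct position 4: c_4 = r_4 − e = 7 − 7 ≡ 0 (mod 11). Hence c = [5, 6, 2, 0, 10].
  Check: interpolating c through the α_i gives m(x) = 7 + 7·x (degree < 2) with m(α_i) = c_i for every i, so c is indeed a codeword.


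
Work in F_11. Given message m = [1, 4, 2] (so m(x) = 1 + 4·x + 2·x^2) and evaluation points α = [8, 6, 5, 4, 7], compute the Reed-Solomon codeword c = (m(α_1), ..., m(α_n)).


c = [7, 9, 5, 5, 6]

Message polynomial: m(x) = 1 + 4·x + 2·x^2 (mod 11).
For each evaluation point α_i, compute m(α_i) mod 11:
  α_1 = 8: Horner steps 2 → 9 → 7, so m(8) = 7.
  α_2 = 6: Horner steps 2 → 5 → 9, so m(6) = 9.
  α_3 = 5: Horner steps 2 → 3 → 5, so m(5) = 5.
  α_4 = 4: Horner steps 2 → 1 → 5, so m(4) = 5.
  α_5 = 7: Horner steps 2 → 7 → 6, so m(7) = 6.
Codeword c = [7, 9, 5, 5, 6] ∈ F_11^5.


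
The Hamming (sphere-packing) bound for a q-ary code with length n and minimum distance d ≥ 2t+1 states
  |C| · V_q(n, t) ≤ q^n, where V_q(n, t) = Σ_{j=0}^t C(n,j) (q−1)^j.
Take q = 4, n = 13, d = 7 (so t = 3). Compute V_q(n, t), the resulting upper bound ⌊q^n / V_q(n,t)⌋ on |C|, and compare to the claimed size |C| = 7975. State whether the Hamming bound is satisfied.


V_q(n, t) = 8464, q^n = 67108864, Hamming bound = 7928, |C| = 7975 > bound (violated).

Step 1: Compute V_q(n, t) = Σ_{j=0}^3 C(n, j) (q−1)^j.
  j = 0: C(13,0)·(3)^0 = 1·1 = 1.
  j = 1: C(13,1)·(3)^1 = 13·3 = 39.
  j = 2: C(13,2)·(3)^2 = 78·9 = 702.
  j = 3: C(13,3)·(3)^3 = 286·27 = 7722.
  V_q(n, t) = 1 + 39 + 702 + 7722 = 8464.
Step 2: q^n = 4^13 = 67108864.
Step 3: Hamming bound ⌊q^n / V_q(n,t)⌋ = ⌊67108864/8464⌋ = 7928.
Step 4: Compare |C| = 7975 to 7928: violated.
The claimed |C| lies above the Hamming bound, so no 4-ary code of length 13 with d ≥ 7 can have 7975 codewords.


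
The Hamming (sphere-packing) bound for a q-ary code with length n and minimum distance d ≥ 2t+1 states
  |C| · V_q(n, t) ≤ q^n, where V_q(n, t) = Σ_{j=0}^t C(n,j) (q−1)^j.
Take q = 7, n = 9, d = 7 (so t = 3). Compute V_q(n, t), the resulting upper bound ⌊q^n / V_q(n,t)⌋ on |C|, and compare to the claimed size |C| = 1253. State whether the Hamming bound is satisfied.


V_q(n, t) = 19495, q^n = 40353607, Hamming bound = 2069, |C| = 1253 ≤ bound (satisfied).

Step 1: Compute V_q(n, t) = Σ_{j=0}^3 C(n, j) (q−1)^j.
  j = 0: C(9,0)·(6)^0 = 1·1 = 1.
  j = 1: C(9,1)·(6)^1 = 9·6 = 54.
  j = 2: C(9,2)·(6)^2 = 36·36 = 1296.
  j = 3: C(9,3)·(6)^3 = 84·216 = 18144.
  V_q(n, t) = 1 + 54 + 1296 + 18144 = 19495.
Step 2: q^n = 7^9 = 40353607.
Step 3: Hamming bound ⌊q^n / V_q(n,t)⌋ = ⌊40353607/19495⌋ = 2069.
Step 4: Compare |C| = 1253 to 2069: satisfied.
The claimed |C| lies below the Hamming bound.


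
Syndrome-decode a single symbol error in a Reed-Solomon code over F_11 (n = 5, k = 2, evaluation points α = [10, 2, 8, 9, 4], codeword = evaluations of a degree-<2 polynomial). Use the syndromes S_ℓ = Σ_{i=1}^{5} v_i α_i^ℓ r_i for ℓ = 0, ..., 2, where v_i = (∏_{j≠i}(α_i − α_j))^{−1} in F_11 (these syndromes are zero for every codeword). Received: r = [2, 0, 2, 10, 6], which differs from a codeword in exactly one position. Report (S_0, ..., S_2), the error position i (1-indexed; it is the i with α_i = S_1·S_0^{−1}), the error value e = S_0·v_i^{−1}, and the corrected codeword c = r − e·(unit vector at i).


S = (7, 1, 8), error at position 3, error magnitude e = 6, c = [2, 0, 7, 10, 6].

Step 1: column multipliers v_i = (∏_{j≠i}(α_i − α_j))^{−1} mod 11.
  i = 1 (α = 10): (10−2)(10−8)(10−9)(10−4) = 8·2·1·6 = 96 ≡ 8, so v_1 = 8^{−1} = 7 (mod 11).
  i = 2 (α = 2): (2−10)(2−8)(2−9)(2−4) = (−8)·(−6)·(−7)·(−2) = 672 ≡ 1, so v_2 = 1^{−1} = 1 (mod 11).
  i = 3 (α = 8): (8−10)(8−2)(8−9)(8−4) = (−2)·6·(−1)·4 = 48 ≡ 4, so v_3 = 4^{−1} = 3 (mod 11).
  i = 4 (α = 9): (9−10)(9−2)(9−8)(9−4) = (−1)·7·1·5 = −35 ≡ 9, so v_4 = 9^{−1} = 5 (mod 11).
  i = 5 (α = 4): (4−10)(4−2)(4−8)(4−9) = (−6)·2·(−4)·(−5) = −240 ≡ 2, so v_5 = 2^{−1} = 6 (mod 11).
  v = [7, 1, 3, 5, 6].
Step 2: syndromes of r = [2, 0, 2, 10, 6] (all sums mod 11).
  S_0 = Σ v_i r_i = 7·2 + 1·0 + 3·2 + 5·10 + 6·6 = 106 ≡ 7.
  S_1 = Σ v_i α_i r_i = 7·10·2 + 1·2·0 + 3·8·2 + 5·9·10 + 6·4·6 = 782 ≡ 1.
  α_i^2 mod 11 = [1, 4, 9, 4, 5].
  S_2 = Σ v_i α_i^2 r_i = 7·1·2 + 1·4·0 + 3·9·2 + 5·4·10 + 6·5·6 = 448 ≡ 8.
  S = (7, 1, 8) ≠ 0, so r is not a codeword (an error is present).
Step 3: locate the error. For a single error e at position i, S_ℓ = v_i·e·α_i^ℓ, so α_err = S_1/S_0.
  S_0^{−1} = 7^{−1} = 8 (mod 11), so α_err = 1·8 = 8 ≡ 8 = α_3. Error position i = 3.
  Consistency check: S_2/S_1 = 8·1 = 8 ≡ 8 = α_err ✓ (single-error assumption holds).
Step 4: error magnitude e = S_0/v_3 = S_0·∏_{j≠3}(α_3 − α_j) = 7·4 = 28 ≡ 6 (mod 11).
Step 5: correct position 3: c_3 = r_3 − e = 2 − 6 ≡ 7 (mod 11). Hence c = [2, 0, 7, 10, 6].
  Check: interpolating c through the α_i gives m(x) = 5 + 3·x (degree < 2) with m(α_i) = c_i for every i, so c is indeed a codeword.


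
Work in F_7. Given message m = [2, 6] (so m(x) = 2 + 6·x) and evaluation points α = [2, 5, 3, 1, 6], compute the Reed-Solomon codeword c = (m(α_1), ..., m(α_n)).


c = [0, 4, 6, 1, 3]

Message polynomial: m(x) = 2 + 6·x (mod 7).
For each evaluation point α_i, compute m(α_i) mod 7:
  α_1 = 2: Horner steps 6 → 0, so m(2) = 0.
  α_2 = 5: Horner steps 6 → 4, so m(5) = 4.
  α_3 = 3: Horner steps 6 → 6, so m(3) = 6.
  α_4 = 1: Horner steps 6 → 1, so m(1) = 1.
  α_5 = 6: Horner steps 6 → 3, so m(6) = 3.
Codeword c = [0, 4, 6, 1, 3] ∈ F_7^5.


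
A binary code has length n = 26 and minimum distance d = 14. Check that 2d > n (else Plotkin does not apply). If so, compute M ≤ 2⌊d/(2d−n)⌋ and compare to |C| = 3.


Plotkin bound M ≤ 14; given |C| = 3 ≤ bound (satisfied).

Check applicability: 2d = 28, n = 26.
2d − n = 2 > 0, so Plotkin applies.
Compute d/(2d−n) = 14/2 ≈ 7.0000.
⌊d/(2d−n)⌋ = 7.
Plotkin bound: M ≤ 2·7 = 14.
Given |C| = 3, check: satisfied.
This |C| is below the Plotkin bound.


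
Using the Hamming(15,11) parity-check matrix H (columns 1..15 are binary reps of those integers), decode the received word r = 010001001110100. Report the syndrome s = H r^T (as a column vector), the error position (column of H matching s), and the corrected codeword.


s = (0, 0, 0, 1)^T, error position = 1, corrected codeword c = 110001001110100

Compute s = H r^T mod 2 one row at a time:
  s_1 = 0 + 1 + 1 + 1 + 0 + 1 + 0 + 0 = 4 ≡ 0 (mod 2).
  s_2 = 0 + 0 + 1 + 0 + 0 + 1 + 0 + 0 = 2 ≡ 0 (mod 2).
  s_3 = 1 + 0 + 1 + 0 + 1 + 1 + 0 + 0 = 4 ≡ 0 (mod 2).
  s_4 = 0 + 0 + 0 + 0 + 1 + 1 + 1 + 0 = 3 ≡ 1 (mod 2).
s = (0, 0, 0, 1)^T — this equals column 1 of H (binary 0001), so error is at position 1.
Correct: flip bit 1 of r = 010001001110100 to get c = 110001001110100.


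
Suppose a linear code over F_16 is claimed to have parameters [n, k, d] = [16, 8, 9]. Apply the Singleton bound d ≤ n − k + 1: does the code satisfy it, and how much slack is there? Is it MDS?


Singleton RHS = n − k + 1 = 9, slack = 0, bound satisfied, MDS.

Singleton bound: d ≤ n − k + 1.
Here n = 16, k = 8, so n − k + 1 = 9.
Given d = 9, check d ≤ 9: YES.
Slack = (n − k + 1) − d = 0.
The code is MDS (slack = 0).
Description: the claimed parameters are [16, 8, 9]_16; such a code would be MDS (meets Singleton bound).


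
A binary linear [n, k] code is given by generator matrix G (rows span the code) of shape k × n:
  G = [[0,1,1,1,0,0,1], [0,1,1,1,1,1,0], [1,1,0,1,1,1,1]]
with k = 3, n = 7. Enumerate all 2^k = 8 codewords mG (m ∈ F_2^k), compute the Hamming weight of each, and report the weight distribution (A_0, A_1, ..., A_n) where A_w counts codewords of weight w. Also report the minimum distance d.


Weight distribution: A_0 = 1, A_3 = 3, A_4 = 2, A_5 = 1, A_6 = 1. Minimum distance d = 3.

Enumerate all 2^3 = 8 messages m ∈ F_2^3.
For each, compute codeword c = mG in F_2^7, then tally its weight.
  m = 000 → c = 0000000, weight = 0.
  m = 100 → c = 0111001, weight = 4.
  m = 010 → c = 0111110, weight = 5.
  m = 110 → c = 0000111, weight = 3.
  m = 001 → c = 1101111, weight = 6.
  m = 101 → c = 1010110, weight = 4.
  m = 011 → c = 1010001, weight = 3.
  m = 111 → c = 1101000, weight = 3.
Tally weights:
  weight 0: 1 codewords.
  weight 3: 3 codewords.
  weight 4: 2 codewords.
  weight 5: 1 codewords.
  weight 6: 1 codewords.
Minimum distance d = smallest w > 0 with A_w > 0 = 3.
Sanity: Σ A_w = 8 = 2^3 = 8 ✓.
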